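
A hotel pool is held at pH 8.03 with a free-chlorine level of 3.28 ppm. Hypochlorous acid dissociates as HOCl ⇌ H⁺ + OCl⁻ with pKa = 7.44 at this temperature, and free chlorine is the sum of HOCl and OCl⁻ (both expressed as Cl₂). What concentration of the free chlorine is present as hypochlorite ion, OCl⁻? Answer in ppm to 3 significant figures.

[OCl⁻]/[HOCl] = 10^(pH − pKa) = 10^(8.03 − 7.44) = 10^0.59 = 3.89.
Fraction as HOCl = 1 / (1 + 3.89) = 0.2045.
OCl⁻ = (1 − 0.2045) × 3.28 ppm = 2.609 ppm.

2.61 ppm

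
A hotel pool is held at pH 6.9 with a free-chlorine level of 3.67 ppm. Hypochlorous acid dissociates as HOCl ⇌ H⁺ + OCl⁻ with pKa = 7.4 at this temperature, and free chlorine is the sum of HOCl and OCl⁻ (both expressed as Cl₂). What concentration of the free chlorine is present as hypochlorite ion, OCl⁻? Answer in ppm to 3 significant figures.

0.882 ppm

[OCl⁻]/[HOCl] = 10^(pH − pKa) = 10^(6.9 − 7.4) = 10^-0.50 = 0.3162.
Fraction as HOCl = 1 / (1 + 0.3162) = 0.7597.
OCl⁻ = (1 − 0.7597) × 3.67 ppm = 0.8817 ppm.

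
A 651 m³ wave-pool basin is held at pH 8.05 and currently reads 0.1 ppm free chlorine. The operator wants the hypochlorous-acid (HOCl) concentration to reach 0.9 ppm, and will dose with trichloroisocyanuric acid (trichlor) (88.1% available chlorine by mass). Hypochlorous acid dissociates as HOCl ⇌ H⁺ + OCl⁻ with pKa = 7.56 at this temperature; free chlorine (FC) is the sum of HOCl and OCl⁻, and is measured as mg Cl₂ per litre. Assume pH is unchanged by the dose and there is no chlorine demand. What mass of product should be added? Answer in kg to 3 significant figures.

2.65 kg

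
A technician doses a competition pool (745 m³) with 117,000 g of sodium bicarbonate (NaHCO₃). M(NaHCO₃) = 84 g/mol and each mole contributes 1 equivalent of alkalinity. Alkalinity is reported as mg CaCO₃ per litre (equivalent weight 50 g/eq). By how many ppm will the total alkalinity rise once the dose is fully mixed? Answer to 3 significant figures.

93.5 ppm

Volume: 745 m³ = 745,000 L.
Moles of NaHCO₃: 117,000 g ÷ 84 g/mol = 1393 mol → 1393 eq of alkalinity.
As CaCO₃: 1393 eq × 50 g/eq = 69,640 g.
Rise: 69,640 g / 745,000 L × 1000 = 93.48 mg/L.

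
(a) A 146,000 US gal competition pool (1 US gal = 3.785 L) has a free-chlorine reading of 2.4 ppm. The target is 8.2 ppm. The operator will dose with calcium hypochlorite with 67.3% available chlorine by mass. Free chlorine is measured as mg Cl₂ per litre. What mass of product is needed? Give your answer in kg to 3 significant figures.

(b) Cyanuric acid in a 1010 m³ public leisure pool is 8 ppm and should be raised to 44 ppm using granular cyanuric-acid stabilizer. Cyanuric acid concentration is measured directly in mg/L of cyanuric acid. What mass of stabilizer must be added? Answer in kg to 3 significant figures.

(a) 4.76 kg; (b) 36.4 kg

(a) Volume: 146,000 US gal × 3.785 L/gal = 552,610 L.
(a) Chlorine deficit: 8.2 − 2.4 = 5.8 ppm = 5.8 mg/L as Cl₂.
(a) Cl₂ equivalent needed: 5.8 mg/L × 552,610 L = 3,205,000 mg = 3205 g.
(a) Product at 67.3% available chlorine: 3205 / 0.673 = 4762 g.

(b) Volume: 1010 m³ = 1,010,000 L.
(b) CYA to add: (44 − 8) = 36 mg/L × 1,010,000 L = 36,360 g cyanuric acid.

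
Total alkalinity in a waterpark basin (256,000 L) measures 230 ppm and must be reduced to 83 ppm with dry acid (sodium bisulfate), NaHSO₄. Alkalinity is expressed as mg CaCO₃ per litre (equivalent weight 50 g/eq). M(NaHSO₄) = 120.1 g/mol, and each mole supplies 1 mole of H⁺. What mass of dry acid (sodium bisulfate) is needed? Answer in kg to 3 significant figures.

Alkalinity to neutralize: (230 − 83) = 147 mg/L as CaCO₃ × 256,000 L = 37,630 g as CaCO₃.
Equivalents of H⁺ required: 37,630 ÷ 50 g/eq = 752.6 eq = 752.6 mol NaHSO₄.
Mass of NaHSO₄: 752.6 × 120.1 = 90,390 g.

90.4 kg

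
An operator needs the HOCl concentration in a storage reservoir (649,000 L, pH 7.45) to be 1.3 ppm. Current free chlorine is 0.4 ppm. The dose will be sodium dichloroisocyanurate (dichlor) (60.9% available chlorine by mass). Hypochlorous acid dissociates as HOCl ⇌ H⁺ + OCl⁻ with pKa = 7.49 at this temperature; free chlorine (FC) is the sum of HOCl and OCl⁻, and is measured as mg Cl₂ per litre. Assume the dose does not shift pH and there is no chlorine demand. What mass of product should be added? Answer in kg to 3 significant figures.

2.22 kg

[OCl⁻]/[HOCl] = 10^(pH − pKa) = 10^(7.45 − 7.49) = 0.912; fraction as HOCl = 1/(1 + 0.912) = 0.523.
Free chlorine required for 1.3 ppm HOCl: 1.3 / 0.523 = 2.486 ppm.
FC to add: 2.486 − 0.4 = 2.086 mg/L as Cl₂.
Cl₂ equivalent: 2.086 mg/L × 649,000 L = 1354 g.
Product at 60.9% available Cl: 1354 / 0.609 = 2223 g.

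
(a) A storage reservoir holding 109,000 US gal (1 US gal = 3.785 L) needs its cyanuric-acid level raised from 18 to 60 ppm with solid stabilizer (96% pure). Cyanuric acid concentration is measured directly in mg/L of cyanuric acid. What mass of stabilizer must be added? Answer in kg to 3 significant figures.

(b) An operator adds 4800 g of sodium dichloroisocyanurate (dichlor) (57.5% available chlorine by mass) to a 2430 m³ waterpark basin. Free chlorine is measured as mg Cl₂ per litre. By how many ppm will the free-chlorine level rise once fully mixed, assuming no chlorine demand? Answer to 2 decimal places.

(a) 18.0 kg; (b) 1.14 ppm

(a) Volume: 109,000 US gal × 3.785 L/gal = 412,565 L.
(a) CYA to add: (60 − 18) = 42 mg/L × 412,565 L = 17,330 g cyanuric acid.
(a) At 96% purity: 17,330 / 0.96 = 18,050 g product.

(b) Volume: 2430 m³ = 2,430,000 L.
(b) Available chlorine delivered: 4800 g × 0.575 = 2760 g as Cl₂.
(b) Concentration rise: 2760 g / 2,430,000 L = 1.136 mg/L = 1.14 ppm.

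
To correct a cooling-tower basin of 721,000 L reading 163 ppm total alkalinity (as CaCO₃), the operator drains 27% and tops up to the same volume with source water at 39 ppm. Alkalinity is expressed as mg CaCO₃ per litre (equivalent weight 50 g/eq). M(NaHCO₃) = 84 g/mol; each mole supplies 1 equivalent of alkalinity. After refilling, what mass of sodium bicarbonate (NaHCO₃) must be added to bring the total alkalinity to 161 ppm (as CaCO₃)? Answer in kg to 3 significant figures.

After draining 27% and refilling: 163 × 0.73 + 39 × 0.27 = 129.52 ppm.
Deficit to target: 161 − 129.52 = 31.48 mg/L.
As CaCO₃: 31.48 mg/L × 721,000 L = 22,700 g; ÷ 50 g/eq ÷ 1 = 453.9 mol NaHCO₃.
Mass: 453.9 × 84 = 38,130 g.

38.1 kg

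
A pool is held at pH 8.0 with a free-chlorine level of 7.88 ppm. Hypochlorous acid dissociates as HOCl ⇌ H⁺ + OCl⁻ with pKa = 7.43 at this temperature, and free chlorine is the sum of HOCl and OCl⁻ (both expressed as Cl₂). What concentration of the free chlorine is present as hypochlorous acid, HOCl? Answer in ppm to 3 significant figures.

1.67 ppm

[OCl⁻]/[HOCl] = 10^(pH − pKa) = 10^(8.0 − 7.43) = 10^0.57 = 3.715.
Fraction as HOCl = 1 / (1 + 3.715) = 0.2121.
HOCl = 0.2121 × 7.88 ppm = 1.671 ppm.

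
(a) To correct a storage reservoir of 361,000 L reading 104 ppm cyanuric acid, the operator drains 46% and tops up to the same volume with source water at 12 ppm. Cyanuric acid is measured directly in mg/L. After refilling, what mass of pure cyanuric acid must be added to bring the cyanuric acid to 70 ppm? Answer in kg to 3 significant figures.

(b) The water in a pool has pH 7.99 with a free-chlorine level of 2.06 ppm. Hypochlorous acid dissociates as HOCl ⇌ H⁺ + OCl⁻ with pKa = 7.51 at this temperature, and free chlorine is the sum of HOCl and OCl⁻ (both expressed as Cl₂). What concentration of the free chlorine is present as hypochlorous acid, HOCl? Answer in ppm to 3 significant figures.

(a) 3.00 kg; (b) 0.512 ppm

(a) After draining 46% and refilling: 104 × 0.54 + 12 × 0.46 = 61.68 ppm.
(a) Deficit to target: 70 − 61.68 = 8.32 mg/L.
(a) Mass: 8.32 mg/L × 361,000 L = 3004 g cyanuric acid.

(b) [OCl⁻]/[HOCl] = 10^(pH − pKa) = 10^(7.99 − 7.51) = 10^0.48 = 3.02.
(b) Fraction as HOCl = 1 / (1 + 3.02) = 0.2488.
(b) HOCl = 0.2488 × 2.06 ppm = 0.5124 ppm.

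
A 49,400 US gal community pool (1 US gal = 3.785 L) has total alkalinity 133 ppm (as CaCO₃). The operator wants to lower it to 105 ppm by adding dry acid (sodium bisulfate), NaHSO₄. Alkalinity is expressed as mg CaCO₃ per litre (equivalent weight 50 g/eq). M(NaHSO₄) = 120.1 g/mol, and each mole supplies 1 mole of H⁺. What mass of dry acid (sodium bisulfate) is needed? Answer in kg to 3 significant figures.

Volume: 49,400 US gal × 3.785 L/gal = 186,979 L.
Alkalinity to neutralize: (133 − 105) = 28 mg/L as CaCO₃ × 186,979 L = 5235 g as CaCO₃.
Equivalents of H⁺ required: 5235 ÷ 50 g/eq = 104.7 eq = 104.7 mol NaHSO₄.
Mass of NaHSO₄: 104.7 × 120.1 = 12,580 g.

12.6 kg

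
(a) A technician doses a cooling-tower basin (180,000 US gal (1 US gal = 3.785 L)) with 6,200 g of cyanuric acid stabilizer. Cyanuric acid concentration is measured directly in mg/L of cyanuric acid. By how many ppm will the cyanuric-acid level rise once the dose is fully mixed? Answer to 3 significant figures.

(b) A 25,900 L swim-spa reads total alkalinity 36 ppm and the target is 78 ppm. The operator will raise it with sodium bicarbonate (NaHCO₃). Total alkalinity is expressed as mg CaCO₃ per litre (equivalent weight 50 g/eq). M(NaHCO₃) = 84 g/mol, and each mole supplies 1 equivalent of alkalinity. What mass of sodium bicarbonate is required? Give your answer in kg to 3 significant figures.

(a) 9.10 ppm; (b) 1.83 kg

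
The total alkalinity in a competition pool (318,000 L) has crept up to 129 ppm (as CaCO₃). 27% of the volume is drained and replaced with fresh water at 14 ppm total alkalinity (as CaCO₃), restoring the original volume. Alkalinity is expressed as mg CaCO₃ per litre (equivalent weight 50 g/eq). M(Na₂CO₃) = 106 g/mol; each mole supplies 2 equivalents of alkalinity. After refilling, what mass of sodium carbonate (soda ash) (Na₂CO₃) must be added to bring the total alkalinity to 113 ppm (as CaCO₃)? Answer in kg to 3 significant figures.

5.07 kg

After draining 27% and refilling: 129 × 0.73 + 14 × 0.27 = 97.95 ppm.
Deficit to target: 113 − 97.95 = 15.05 mg/L.
As CaCO₃: 15.05 mg/L × 318,000 L = 4786 g; ÷ 50 g/eq ÷ 2 = 47.86 mol Na₂CO₃.
Mass: 47.86 × 106 = 5073 g.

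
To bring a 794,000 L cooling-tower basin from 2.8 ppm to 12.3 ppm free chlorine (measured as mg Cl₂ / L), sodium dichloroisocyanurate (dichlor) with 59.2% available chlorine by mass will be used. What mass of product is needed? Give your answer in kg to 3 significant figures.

Chlorine deficit: 12.3 − 2.8 = 9.5 ppm = 9.5 mg/L as Cl₂.
Cl₂ equivalent needed: 9.5 mg/L × 794,000 L = 7,543,000 mg = 7543 g.
Product at 59.2% available chlorine: 7543 / 0.592 = 12,740 g.

12.7 kg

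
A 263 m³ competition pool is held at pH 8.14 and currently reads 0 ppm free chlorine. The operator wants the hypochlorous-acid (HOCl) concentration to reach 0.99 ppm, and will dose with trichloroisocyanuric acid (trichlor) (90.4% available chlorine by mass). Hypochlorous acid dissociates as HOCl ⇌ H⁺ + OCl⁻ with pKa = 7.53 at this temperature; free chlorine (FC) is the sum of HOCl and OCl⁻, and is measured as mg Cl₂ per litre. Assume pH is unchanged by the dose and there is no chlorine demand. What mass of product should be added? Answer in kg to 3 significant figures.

Volume: 263 m³ = 263,000 L.
[OCl⁻]/[HOCl] = 10^(pH − pKa) = 10^(8.14 − 7.53) = 4.074; fraction as HOCl = 1/(1 + 4.074) = 0.1971.
Free chlorine required for 0.99 ppm HOCl: 0.99 / 0.1971 = 5.023 ppm.
FC to add: 5.023 − 0 = 5.023 mg/L as Cl₂.
Cl₂ equivalent: 5.023 mg/L × 263,000 L = 1321 g.
Product at 90.4% available Cl: 1321 / 0.904 = 1461 g.

1.46 kg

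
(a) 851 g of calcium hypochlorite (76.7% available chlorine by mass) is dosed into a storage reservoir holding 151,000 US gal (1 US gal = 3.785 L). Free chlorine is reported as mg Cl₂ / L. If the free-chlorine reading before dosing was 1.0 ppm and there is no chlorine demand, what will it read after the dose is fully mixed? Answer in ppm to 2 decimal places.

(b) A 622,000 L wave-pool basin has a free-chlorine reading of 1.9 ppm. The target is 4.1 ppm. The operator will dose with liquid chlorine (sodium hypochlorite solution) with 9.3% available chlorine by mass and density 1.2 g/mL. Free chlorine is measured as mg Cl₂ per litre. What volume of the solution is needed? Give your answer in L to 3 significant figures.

(a) 2.14 ppm; (b) 12.3 L

(a) Volume: 151,000 US gal × 3.785 L/gal = 571,535 L.
(a) Available chlorine delivered: 851 g × 0.767 = 652.7 g as Cl₂.
(a) Concentration rise: 652.7 g / 571,535 L = 1.142 mg/L = 1.14 ppm.
(a) Final FC: 1.0 + 1.14 = 2.14 ppm.

(b) Chlorine deficit: 4.1 − 1.9 = 2.2 ppm = 2.2 mg/L as Cl₂.
(b) Cl₂ equivalent needed: 2.2 mg/L × 622,000 L = 1,368,000 mg = 1368 g.
(b) Product at 9.3% available chlorine: 1368 / 0.093 = 14,710 g.
(b) Volume at density 1.2 g/mL: 14,710 g ÷ 1.2 g/mL = 12,260 mL.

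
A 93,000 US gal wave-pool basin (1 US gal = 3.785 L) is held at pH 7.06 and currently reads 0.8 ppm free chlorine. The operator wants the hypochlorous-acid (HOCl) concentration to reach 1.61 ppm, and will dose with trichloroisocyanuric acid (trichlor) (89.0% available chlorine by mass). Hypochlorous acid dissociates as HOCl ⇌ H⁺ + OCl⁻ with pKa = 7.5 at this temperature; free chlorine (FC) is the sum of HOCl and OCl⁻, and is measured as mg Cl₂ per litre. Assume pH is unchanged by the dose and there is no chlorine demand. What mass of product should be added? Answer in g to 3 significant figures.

552 g

Volume: 93,000 US gal × 3.785 L/gal = 352,005 L.
[OCl⁻]/[HOCl] = 10^(pH − pKa) = 10^(7.06 − 7.5) = 0.3631; fraction as HOCl = 1/(1 + 0.3631) = 0.7336.
Free chlorine required for 1.61 ppm HOCl: 1.61 / 0.7336 = 2.195 ppm.
FC to add: 2.195 − 0.8 = 1.395 mg/L as Cl₂.
Cl₂ equivalent: 1.395 mg/L × 352,005 L = 490.9 g.
Product at 89.0% available Cl: 490.9 / 0.89 = 551.6 g.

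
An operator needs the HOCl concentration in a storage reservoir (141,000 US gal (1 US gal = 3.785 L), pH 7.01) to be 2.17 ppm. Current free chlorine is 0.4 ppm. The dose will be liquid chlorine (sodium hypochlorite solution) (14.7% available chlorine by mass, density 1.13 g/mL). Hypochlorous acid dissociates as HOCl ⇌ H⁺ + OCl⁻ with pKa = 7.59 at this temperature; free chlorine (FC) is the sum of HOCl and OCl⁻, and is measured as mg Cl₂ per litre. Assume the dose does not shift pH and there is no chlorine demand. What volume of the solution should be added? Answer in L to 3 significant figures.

Volume: 141,000 US gal × 3.785 L/gal = 533,685 L.
[OCl⁻]/[HOCl] = 10^(pH − pKa) = 10^(7.01 − 7.59) = 0.263; fraction as HOCl = 1/(1 + 0.263) = 0.7917.
Free chlorine required for 2.17 ppm HOCl: 2.17 / 0.7917 = 2.741 ppm.
FC to add: 2.741 − 0.4 = 2.341 mg/L as Cl₂.
Cl₂ equivalent: 2.341 mg/L × 533,685 L = 1249 g.
Product at 14.7% available Cl: 1249 / 0.147 = 8498 g.
Volume: 8498 g ÷ 1.13 g/mL = 7521 mL.

7.52 L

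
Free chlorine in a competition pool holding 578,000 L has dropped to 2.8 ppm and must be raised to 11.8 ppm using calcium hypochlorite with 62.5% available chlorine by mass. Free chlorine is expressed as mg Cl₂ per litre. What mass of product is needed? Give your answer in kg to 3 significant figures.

Chlorine deficit: 11.8 − 2.8 = 9 ppm = 9 mg/L as Cl₂.
Cl₂ equivalent needed: 9 mg/L × 578,000 L = 5,202,000 mg = 5202 g.
Product at 62.5% available chlorine: 5202 / 0.625 = 8323 g.

8.32 kg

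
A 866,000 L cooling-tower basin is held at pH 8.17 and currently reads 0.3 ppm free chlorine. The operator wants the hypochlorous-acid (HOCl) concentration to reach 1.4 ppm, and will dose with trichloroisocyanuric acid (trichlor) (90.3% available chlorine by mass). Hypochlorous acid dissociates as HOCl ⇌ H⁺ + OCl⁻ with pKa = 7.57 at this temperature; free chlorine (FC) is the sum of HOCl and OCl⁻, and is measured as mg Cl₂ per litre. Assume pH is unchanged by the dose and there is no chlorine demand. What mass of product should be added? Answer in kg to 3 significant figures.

6.40 kg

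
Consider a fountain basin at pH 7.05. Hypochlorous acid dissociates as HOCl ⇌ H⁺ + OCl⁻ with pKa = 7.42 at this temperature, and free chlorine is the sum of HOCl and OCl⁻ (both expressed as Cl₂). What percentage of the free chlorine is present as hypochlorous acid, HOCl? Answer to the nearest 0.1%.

[OCl⁻]/[HOCl] = 10^(pH − pKa) = 10^(7.05 − 7.42) = 10^-0.37 = 0.4266.
Fraction as HOCl = 1 / (1 + 0.4266) = 0.701.

70.1%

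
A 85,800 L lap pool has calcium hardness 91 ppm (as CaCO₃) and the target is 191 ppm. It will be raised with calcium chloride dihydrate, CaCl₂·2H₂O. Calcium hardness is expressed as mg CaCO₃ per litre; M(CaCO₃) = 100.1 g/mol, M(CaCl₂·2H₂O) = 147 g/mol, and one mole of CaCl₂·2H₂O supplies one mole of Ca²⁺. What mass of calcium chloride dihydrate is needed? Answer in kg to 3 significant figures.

Hardness to add: (191 − 91) = 100 mg/L as CaCO₃ × 85,800 L = 8580 g as CaCO₃.
Moles of Ca²⁺ (1 mol Ca²⁺ ≡ 1 mol CaCO₃): 8580 / 100.1 g/mol = 85.71 mol.
Mass of CaCl₂·2H₂O: 85.71 × 147 = 12,600 g.

12.6 kg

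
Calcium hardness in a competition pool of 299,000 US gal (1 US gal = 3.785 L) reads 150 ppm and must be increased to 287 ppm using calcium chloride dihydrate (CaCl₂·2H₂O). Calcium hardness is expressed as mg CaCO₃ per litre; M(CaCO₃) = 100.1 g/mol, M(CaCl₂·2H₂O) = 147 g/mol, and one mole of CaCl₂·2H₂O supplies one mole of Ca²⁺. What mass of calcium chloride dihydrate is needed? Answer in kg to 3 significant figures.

228 kg

Volume: 299,000 US gal × 3.785 L/gal = 1,131,715 L.
Hardness to add: (287 − 150) = 137 mg/L as CaCO₃ × 1,131,715 L = 155,000 g as CaCO₃.
Moles of Ca²⁺ (1 mol Ca²⁺ ≡ 1 mol CaCO₃): 155,000 / 100.1 g/mol = 1549 mol.
Mass of CaCl₂·2H₂O: 1549 × 147 = 227,700 g.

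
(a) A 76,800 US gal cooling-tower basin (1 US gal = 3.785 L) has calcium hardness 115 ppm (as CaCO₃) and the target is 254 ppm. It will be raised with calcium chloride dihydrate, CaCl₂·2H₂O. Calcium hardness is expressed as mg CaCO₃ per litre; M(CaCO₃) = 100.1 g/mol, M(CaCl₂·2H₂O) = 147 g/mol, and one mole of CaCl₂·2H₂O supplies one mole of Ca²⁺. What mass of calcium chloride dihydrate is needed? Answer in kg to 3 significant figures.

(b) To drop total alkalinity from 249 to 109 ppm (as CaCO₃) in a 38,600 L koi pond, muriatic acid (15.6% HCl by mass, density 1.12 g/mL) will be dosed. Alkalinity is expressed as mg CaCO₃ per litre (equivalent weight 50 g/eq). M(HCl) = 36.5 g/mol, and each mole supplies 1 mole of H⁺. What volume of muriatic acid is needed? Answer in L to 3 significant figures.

(a) 59.3 kg; (b) 22.6 L

(a) Volume: 76,800 US gal × 3.785 L/gal = 290,688 L.
(a) Hardness to add: (254 − 115) = 139 mg/L as CaCO₃ × 290,688 L = 40,410 g as CaCO₃.
(a) Moles of Ca²⁺ (1 mol Ca²⁺ ≡ 1 mol CaCO₃): 40,410 / 100.1 g/mol = 403.7 mol.
(a) Mass of CaCl₂·2H₂O: 403.7 × 147 = 59,340 g.

(b) Alkalinity to neutralize: (249 − 109) = 140 mg/L as CaCO₃ × 38,600 L = 5404 g as CaCO₃.
(b) Equivalents of H⁺ required: 5404 ÷ 50 g/eq = 108.1 eq = 108.1 mol HCl.
(b) Mass of HCl: 108.1 × 36.5 = 3945 g.
(b) Mass of 15.6% solution: 3945 / 0.156 = 25,290 g.
(b) Volume: 25,290 g ÷ 1.12 g/mL = 22,580 mL.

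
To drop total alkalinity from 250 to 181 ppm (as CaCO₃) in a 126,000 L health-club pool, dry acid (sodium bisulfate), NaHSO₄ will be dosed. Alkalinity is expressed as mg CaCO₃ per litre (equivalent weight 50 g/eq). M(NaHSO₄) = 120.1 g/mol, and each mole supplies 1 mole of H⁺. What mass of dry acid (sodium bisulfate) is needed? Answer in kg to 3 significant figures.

Alkalinity to neutralize: (250 − 181) = 69 mg/L as CaCO₃ × 126,000 L = 8694 g as CaCO₃.
Equivalents of H⁺ required: 8694 ÷ 50 g/eq = 173.9 eq = 173.9 mol NaHSO₄.
Mass of NaHSO₄: 173.9 × 120.1 = 20,880 g.

20.9 kg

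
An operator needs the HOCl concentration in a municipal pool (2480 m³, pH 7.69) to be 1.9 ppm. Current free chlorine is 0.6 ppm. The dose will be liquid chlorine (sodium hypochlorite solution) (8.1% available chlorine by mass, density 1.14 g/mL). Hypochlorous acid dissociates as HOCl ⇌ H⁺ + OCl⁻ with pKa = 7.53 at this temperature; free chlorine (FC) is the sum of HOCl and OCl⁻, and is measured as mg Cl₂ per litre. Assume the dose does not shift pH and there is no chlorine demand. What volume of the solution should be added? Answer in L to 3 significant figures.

Volume: 2480 m³ = 2,480,000 L.
[OCl⁻]/[HOCl] = 10^(pH − pKa) = 10^(7.69 − 7.53) = 1.445; fraction as HOCl = 1/(1 + 1.445) = 0.4089.
Free chlorine required for 1.9 ppm HOCl: 1.9 / 0.4089 = 4.646 ppm.
FC to add: 4.646 − 0.6 = 4.046 mg/L as Cl₂.
Cl₂ equivalent: 4.046 mg/L × 2,480,000 L = 10,030 g.
Product at 8.1% available Cl: 10,030 / 0.081 = 123,900 g.
Volume: 123,900 g ÷ 1.14 g/mL = 108,700 mL.

109 L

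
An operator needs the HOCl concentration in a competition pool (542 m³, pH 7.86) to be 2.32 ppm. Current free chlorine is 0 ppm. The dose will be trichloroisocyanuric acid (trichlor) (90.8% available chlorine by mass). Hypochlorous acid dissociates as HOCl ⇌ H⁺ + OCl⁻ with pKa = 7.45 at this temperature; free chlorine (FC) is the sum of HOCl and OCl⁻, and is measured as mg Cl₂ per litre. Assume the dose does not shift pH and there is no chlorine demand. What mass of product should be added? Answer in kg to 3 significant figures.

4.94 kg

Volume: 542 m³ = 542,000 L.
[OCl⁻]/[HOCl] = 10^(pH − pKa) = 10^(7.86 − 7.45) = 2.57; fraction as HOCl = 1/(1 + 2.57) = 0.2801.
Free chlorine required for 2.32 ppm HOCl: 2.32 / 0.2801 = 8.283 ppm.
FC to add: 8.283 − 0 = 8.283 mg/L as Cl₂.
Cl₂ equivalent: 8.283 mg/L × 542,000 L = 4490 g.
Product at 90.8% available Cl: 4490 / 0.908 = 4944 g.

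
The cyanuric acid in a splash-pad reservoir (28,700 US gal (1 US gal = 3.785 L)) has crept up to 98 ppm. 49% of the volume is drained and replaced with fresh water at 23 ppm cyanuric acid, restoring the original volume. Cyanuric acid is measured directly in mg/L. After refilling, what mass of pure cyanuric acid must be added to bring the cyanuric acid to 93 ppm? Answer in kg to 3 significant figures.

Volume: 28,700 US gal × 3.785 L/gal = 108,630 L.
After draining 49% and refilling: 98 × 0.51 + 23 × 0.49 = 61.25 ppm.
Deficit to target: 93 − 61.25 = 31.75 mg/L.
Mass: 31.75 mg/L × 108,630 L = 3449 g cyanuric acid.

3.45 kg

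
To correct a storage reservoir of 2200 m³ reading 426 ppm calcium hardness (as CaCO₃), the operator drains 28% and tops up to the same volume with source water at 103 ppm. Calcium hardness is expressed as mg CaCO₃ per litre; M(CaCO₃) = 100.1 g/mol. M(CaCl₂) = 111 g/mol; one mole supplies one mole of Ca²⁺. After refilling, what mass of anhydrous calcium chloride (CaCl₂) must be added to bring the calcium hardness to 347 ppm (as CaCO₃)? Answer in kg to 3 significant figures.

27.9 kg

Volume: 2200 m³ = 2,200,000 L.
After draining 28% and refilling: 426 × 0.72 + 103 × 0.28 = 335.56 ppm.
Deficit to target: 347 − 335.56 = 11.44 mg/L.
As CaCO₃: 11.44 mg/L × 2,200,000 L = 25,170 g; ÷ 100.1 = 251.4 mol Ca²⁺.
Mass: 251.4 × 111 = 27,910 g.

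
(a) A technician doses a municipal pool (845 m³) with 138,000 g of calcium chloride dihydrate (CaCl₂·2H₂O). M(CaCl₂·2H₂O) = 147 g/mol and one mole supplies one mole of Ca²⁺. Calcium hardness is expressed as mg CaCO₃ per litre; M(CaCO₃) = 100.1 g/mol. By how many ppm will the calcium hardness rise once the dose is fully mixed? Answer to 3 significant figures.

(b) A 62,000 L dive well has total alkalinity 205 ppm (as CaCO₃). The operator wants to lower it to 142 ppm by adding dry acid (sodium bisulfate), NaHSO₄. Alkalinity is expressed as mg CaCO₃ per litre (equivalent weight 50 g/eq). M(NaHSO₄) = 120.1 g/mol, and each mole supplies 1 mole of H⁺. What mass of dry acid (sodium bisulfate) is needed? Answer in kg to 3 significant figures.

(a) 111 ppm; (b) 9.38 kg

(a) Volume: 845 m³ = 845,000 L.
(a) Moles of Ca²⁺: 138,000 g ÷ 147 g/mol = 938.8 mol.
(a) As CaCO₃: 938.8 mol × 100.1 g/mol = 93,970 g.
(a) Rise: 93,970 g / 845,000 L × 1000 = 111.2 mg/L.

(b) Alkalinity to neutralize: (205 − 142) = 63 mg/L as CaCO₃ × 62,000 L = 3906 g as CaCO₃.
(b) Equivalents of H⁺ required: 3906 ÷ 50 g/eq = 78.12 eq = 78.12 mol NaHSO₄.
(b) Mass of NaHSO₄: 78.12 × 120.1 = 9382 g.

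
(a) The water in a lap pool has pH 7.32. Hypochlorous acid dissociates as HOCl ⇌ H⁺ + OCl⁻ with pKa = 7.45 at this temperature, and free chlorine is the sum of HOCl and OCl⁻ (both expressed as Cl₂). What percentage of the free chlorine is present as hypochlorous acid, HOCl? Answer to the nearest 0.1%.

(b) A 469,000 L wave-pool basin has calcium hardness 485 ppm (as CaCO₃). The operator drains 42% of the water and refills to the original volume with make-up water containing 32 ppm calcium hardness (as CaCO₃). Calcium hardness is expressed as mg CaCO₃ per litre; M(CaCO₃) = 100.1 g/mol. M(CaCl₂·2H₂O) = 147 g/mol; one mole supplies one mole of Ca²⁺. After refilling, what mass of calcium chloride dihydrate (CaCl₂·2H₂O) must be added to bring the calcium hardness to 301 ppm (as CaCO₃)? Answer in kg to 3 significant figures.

(a) 57.4%; (b) 4.31 kg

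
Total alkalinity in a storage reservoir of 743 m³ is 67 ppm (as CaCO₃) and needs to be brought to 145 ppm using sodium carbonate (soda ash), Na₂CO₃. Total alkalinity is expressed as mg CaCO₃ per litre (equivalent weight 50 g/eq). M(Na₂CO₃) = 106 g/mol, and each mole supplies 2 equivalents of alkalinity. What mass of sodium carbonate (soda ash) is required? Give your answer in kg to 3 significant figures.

61.4 kg

Volume: 743 m³ = 743,000 L.
Alkalinity to add: (145 − 67) = 78 mg/L as CaCO₃ × 743,000 L = 57,950 g as CaCO₃.
Equivalents: 57,950 g ÷ 50 g/eq = 1159 eq.
Each mole of Na₂CO₃ supplies 2 eq, so 1159 / 2 = 579.5 mol.
Mass: 579.5 mol × 106 g/mol = 61,430 g.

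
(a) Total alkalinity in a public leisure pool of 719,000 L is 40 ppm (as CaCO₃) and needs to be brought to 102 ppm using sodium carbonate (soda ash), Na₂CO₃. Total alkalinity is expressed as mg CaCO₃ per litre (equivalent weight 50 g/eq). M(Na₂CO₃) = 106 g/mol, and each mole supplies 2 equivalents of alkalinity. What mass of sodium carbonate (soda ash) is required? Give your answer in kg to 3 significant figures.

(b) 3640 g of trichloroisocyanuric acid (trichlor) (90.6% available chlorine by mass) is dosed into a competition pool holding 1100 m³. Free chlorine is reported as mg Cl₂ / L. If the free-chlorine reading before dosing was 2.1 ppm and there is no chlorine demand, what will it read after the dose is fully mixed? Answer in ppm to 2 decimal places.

(a) 47.3 kg; (b) 5.10 ppm

(a) Alkalinity to add: (102 − 40) = 62 mg/L as CaCO₃ × 719,000 L = 44,580 g as CaCO₃.
(a) Equivalents: 44,580 g ÷ 50 g/eq = 891.6 eq.
(a) Each mole of Na₂CO₃ supplies 2 eq, so 891.6 / 2 = 445.8 mol.
(a) Mass: 445.8 mol × 106 g/mol = 47,250 g.

(b) Volume: 1100 m³ = 1,100,000 L.
(b) Available chlorine delivered: 3640 g × 0.906 = 3298 g as Cl₂.
(b) Concentration rise: 3298 g / 1,100,000 L = 2.998 mg/L = 3.00 ppm.
(b) Final FC: 2.1 + 3.00 = 5.10 ppm.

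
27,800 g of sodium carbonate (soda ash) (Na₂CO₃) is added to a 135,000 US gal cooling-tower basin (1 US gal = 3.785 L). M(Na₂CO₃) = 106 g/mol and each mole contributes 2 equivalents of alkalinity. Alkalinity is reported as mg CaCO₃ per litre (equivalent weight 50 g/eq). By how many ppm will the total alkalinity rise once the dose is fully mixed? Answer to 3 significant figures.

Volume: 135,000 US gal × 3.785 L/gal = 510,975 L.
Moles of Na₂CO₃: 27,800 g ÷ 106 g/mol = 262.3 mol → 524.5 eq of alkalinity.
As CaCO₃: 524.5 eq × 50 g/eq = 26,230 g.
Rise: 26,230 g / 510,975 L × 1000 = 51.33 mg/L.

51.3 ppm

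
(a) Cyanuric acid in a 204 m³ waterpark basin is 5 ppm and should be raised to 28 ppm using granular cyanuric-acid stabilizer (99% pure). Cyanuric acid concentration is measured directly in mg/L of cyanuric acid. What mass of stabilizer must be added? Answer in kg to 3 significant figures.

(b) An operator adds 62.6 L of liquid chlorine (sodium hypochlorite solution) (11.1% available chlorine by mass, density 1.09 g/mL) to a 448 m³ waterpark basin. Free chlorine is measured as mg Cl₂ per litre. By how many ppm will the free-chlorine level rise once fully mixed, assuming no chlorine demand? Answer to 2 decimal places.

(a) 4.74 kg; (b) 16.91 ppm

(a) Volume: 204 m³ = 204,000 L.
(a) CYA to add: (28 − 5) = 23 mg/L × 204,000 L = 4692 g cyanuric acid.
(a) At 99% purity: 4692 / 0.99 = 4739 g product.

(b) Volume: 448 m³ = 448,000 L.
(b) Mass of solution: 62.6 L × 1000 mL/L × 1.09 g/mL = 68,230 g.
(b) Available chlorine delivered: 68,230 g × 0.111 = 7574 g as Cl₂.
(b) Concentration rise: 7574 g / 448,000 L = 16.91 mg/L = 16.91 ppm.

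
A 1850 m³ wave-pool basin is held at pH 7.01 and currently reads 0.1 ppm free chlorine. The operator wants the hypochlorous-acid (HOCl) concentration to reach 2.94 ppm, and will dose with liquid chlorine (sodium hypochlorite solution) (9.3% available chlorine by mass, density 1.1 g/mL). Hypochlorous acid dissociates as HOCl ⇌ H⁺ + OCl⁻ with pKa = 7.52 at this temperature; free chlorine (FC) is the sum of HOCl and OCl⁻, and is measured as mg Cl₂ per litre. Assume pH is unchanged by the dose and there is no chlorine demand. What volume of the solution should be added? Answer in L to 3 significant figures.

Volume: 1850 m³ = 1,850,000 L.
[OCl⁻]/[HOCl] = 10^(pH − pKa) = 10^(7.01 − 7.52) = 0.309; fraction as HOCl = 1/(1 + 0.309) = 0.7639.
Free chlorine required for 2.94 ppm HOCl: 2.94 / 0.7639 = 3.849 ppm.
FC to add: 3.849 − 0.1 = 3.749 mg/L as Cl₂.
Cl₂ equivalent: 3.749 mg/L × 1,850,000 L = 6935 g.
Product at 9.3% available Cl: 6935 / 0.093 = 74,570 g.
Volume: 74,570 g ÷ 1.1 g/mL = 67,790 mL.

67.8 L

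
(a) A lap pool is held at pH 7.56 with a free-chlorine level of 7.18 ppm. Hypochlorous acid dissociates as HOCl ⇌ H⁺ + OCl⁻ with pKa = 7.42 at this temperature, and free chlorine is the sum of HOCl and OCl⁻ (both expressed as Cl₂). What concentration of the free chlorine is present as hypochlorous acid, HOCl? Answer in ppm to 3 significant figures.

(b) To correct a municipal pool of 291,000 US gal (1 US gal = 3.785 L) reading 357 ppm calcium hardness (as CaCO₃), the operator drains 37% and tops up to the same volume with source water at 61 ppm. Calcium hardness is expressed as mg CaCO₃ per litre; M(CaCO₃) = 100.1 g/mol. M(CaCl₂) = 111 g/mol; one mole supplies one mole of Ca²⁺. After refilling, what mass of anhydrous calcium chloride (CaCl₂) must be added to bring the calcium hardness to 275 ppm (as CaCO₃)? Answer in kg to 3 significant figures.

(a) [OCl⁻]/[HOCl] = 10^(pH − pKa) = 10^(7.56 − 7.42) = 10^0.14 = 1.38.
(a) Fraction as HOCl = 1 / (1 + 1.38) = 0.4201.
(a) HOCl = 0.4201 × 7.18 ppm = 3.016 ppm.

(b) Volume: 291,000 US gal × 3.785 L/gal = 1,101,435 L.
(b) After draining 37% and refilling: 357 × 0.63 + 61 × 0.37 = 247.48 ppm.
(b) Deficit to target: 275 − 247.48 = 27.52 mg/L.
(b) As CaCO₃: 27.52 mg/L × 1,101,435 L = 30,310 g; ÷ 100.1 = 302.8 mol Ca²⁺.
(b) Mass: 302.8 × 111 = 33,610 g.

(a) 3.02 ppm; (b) 33.6 kg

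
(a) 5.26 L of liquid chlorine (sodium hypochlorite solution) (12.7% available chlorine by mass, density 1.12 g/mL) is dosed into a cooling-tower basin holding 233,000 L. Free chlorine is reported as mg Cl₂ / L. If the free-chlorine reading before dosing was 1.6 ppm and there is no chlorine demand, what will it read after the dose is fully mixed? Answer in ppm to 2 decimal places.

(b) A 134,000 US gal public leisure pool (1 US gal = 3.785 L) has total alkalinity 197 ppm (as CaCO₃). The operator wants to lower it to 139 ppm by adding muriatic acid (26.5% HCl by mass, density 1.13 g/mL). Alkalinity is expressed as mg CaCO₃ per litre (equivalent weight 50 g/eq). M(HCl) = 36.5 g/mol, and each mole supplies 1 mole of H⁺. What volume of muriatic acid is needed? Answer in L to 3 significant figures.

(a) Mass of solution: 5.26 L × 1000 mL/L × 1.12 g/mL = 5891 g.
(a) Available chlorine delivered: 5891 g × 0.127 = 748.2 g as Cl₂.
(a) Concentration rise: 748.2 g / 233,000 L = 3.211 mg/L = 3.21 ppm.
(a) Final FC: 1.6 + 3.21 = 4.81 ppm.

(b) Volume: 134,000 US gal × 3.785 L/gal = 507,190 L.
(b) Alkalinity to neutralize: (197 − 139) = 58 mg/L as CaCO₃ × 507,190 L = 29,420 g as CaCO₃.
(b) Equivalents of H⁺ required: 29,420 ÷ 50 g/eq = 588.3 eq = 588.3 mol HCl.
(b) Mass of HCl: 588.3 × 36.5 = 21,470 g.
(b) Mass of 26.5% solution: 21,470 / 0.265 = 81,040 g.
(b) Volume: 81,040 g ÷ 1.13 g/mL = 71,710 mL.

(a) 4.81 ppm; (b) 71.7 L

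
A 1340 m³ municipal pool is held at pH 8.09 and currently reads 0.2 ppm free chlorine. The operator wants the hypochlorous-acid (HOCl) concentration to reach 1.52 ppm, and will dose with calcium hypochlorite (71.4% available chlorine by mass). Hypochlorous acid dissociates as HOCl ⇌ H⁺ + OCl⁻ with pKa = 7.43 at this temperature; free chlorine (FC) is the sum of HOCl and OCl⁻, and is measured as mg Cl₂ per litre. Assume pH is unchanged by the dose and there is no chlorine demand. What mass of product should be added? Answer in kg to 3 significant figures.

Volume: 1340 m³ = 1,340,000 L.
[OCl⁻]/[HOCl] = 10^(pH − pKa) = 10^(8.09 − 7.43) = 4.571; fraction as HOCl = 1/(1 + 4.571) = 0.1795.
Free chlorine required for 1.52 ppm HOCl: 1.52 / 0.1795 = 8.468 ppm.
FC to add: 8.468 − 0.2 = 8.268 mg/L as Cl₂.
Cl₂ equivalent: 8.268 mg/L × 1,340,000 L = 11,080 g.
Product at 71.4% available Cl: 11,080 / 0.714 = 15,520 g.

15.5 kg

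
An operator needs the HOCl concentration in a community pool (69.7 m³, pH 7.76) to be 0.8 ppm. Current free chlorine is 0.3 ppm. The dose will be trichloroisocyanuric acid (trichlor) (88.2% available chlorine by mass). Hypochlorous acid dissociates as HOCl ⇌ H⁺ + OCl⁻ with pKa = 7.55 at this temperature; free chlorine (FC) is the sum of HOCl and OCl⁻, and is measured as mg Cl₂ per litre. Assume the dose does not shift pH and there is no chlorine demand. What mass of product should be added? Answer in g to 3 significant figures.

142 g

Volume: 69.7 m³ = 69,700 L.
[OCl⁻]/[HOCl] = 10^(pH − pKa) = 10^(7.76 − 7.55) = 1.622; fraction as HOCl = 1/(1 + 1.622) = 0.3814.
Free chlorine required for 0.8 ppm HOCl: 0.8 / 0.3814 = 2.097 ppm.
FC to add: 2.097 − 0.3 = 1.797 mg/L as Cl₂.
Cl₂ equivalent: 1.797 mg/L × 69,700 L = 125.3 g.
Product at 88.2% available Cl: 125.3 / 0.882 = 142 g.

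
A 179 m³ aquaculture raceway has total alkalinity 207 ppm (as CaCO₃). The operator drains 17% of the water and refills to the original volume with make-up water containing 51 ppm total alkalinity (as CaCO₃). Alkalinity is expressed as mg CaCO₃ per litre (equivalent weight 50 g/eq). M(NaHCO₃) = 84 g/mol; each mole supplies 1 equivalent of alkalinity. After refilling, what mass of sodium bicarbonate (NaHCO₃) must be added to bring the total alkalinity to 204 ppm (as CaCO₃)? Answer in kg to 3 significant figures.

7.07 kg

Volume: 179 m³ = 179,000 L.
After draining 17% and refilling: 207 × 0.83 + 51 × 0.17 = 180.48 ppm.
Deficit to target: 204 − 180.48 = 23.52 mg/L.
As CaCO₃: 23.52 mg/L × 179,000 L = 4210 g; ÷ 50 g/eq ÷ 1 = 84.2 mol NaHCO₃.
Mass: 84.2 × 84 = 7073 g.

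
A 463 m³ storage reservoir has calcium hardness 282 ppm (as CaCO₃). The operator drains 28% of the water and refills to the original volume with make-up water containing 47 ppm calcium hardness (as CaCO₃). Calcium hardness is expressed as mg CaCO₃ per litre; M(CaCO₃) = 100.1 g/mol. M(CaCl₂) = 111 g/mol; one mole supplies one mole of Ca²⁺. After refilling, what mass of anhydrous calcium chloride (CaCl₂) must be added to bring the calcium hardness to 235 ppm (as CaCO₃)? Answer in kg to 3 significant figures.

9.65 kg

Volume: 463 m³ = 463,000 L.
After draining 28% and refilling: 282 × 0.72 + 47 × 0.28 = 216.2 ppm.
Deficit to target: 235 − 216.2 = 18.8 mg/L.
As CaCO₃: 18.8 mg/L × 463,000 L = 8704 g; ÷ 100.1 = 86.96 mol Ca²⁺.
Mass: 86.96 × 111 = 9652 g.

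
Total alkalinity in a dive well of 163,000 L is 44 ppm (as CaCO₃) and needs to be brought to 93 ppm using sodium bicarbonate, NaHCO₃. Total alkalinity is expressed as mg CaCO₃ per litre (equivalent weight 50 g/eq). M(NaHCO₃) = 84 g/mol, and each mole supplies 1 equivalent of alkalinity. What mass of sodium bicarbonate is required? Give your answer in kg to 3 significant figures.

Alkalinity to add: (93 − 44) = 49 mg/L as CaCO₃ × 163,000 L = 7987 g as CaCO₃.
Equivalents: 7987 g ÷ 50 g/eq = 159.7 eq.
NaHCO₃ supplies 1 eq per mole → 159.7 mol.
Mass: 159.7 mol × 84 g/mol = 13,420 g.

13.4 kg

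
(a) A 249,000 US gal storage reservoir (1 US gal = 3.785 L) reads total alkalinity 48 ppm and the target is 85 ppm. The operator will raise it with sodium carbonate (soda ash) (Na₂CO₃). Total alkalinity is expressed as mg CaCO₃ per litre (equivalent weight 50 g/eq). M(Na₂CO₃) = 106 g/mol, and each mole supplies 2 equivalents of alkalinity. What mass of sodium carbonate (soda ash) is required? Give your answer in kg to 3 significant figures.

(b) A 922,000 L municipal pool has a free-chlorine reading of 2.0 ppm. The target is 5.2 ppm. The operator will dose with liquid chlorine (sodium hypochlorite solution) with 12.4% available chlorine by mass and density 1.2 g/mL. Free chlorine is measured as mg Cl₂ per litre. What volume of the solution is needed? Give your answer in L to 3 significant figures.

(a) 37.0 kg; (b) 19.8 L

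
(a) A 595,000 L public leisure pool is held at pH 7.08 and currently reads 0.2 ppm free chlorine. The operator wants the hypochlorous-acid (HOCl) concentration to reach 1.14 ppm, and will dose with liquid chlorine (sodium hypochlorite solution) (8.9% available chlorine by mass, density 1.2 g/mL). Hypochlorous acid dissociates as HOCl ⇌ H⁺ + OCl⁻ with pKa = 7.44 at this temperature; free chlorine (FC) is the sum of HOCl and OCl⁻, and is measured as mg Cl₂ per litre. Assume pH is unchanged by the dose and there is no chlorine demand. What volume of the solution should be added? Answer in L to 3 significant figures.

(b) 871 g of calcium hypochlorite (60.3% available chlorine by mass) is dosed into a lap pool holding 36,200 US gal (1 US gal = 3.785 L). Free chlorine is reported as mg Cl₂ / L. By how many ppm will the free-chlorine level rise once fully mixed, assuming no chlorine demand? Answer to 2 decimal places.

(a) 8.01 L; (b) 3.83 ppm

(a) [OCl⁻]/[HOCl] = 10^(pH − pKa) = 10^(7.08 − 7.44) = 0.4365; fraction as HOCl = 1/(1 + 0.4365) = 0.6961.
(a) Free chlorine required for 1.14 ppm HOCl: 1.14 / 0.6961 = 1.638 ppm.
(a) FC to add: 1.638 − 0.2 = 1.438 mg/L as Cl₂.
(a) Cl₂ equivalent: 1.438 mg/L × 595,000 L = 855.4 g.
(a) Product at 8.9% available Cl: 855.4 / 0.089 = 9611 g.
(a) Volume: 9611 g ÷ 1.2 g/mL = 8009 mL.

(b) Volume: 36,200 US gal × 3.785 L/gal = 137,017 L.
(b) Available chlorine delivered: 871 g × 0.603 = 525.2 g as Cl₂.
(b) Concentration rise: 525.2 g / 137,017 L = 3.833 mg/L = 3.83 ppm.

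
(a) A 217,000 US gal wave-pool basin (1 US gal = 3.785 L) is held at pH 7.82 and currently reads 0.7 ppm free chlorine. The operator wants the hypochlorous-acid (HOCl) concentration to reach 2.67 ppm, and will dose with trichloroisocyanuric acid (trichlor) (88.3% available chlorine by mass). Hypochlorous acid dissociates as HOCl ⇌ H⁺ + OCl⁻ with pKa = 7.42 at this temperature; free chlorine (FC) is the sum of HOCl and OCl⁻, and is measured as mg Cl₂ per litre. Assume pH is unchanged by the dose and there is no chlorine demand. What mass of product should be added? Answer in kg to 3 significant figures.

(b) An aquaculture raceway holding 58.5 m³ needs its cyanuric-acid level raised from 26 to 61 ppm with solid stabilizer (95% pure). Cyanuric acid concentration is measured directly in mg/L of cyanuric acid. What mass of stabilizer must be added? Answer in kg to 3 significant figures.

(a) 8.07 kg; (b) 2.16 kg

(a) Volume: 217,000 US gal × 3.785 L/gal = 821,345 L.
(a) [OCl⁻]/[HOCl] = 10^(pH − pKa) = 10^(7.82 − 7.42) = 2.512; fraction as HOCl = 1/(1 + 2.512) = 0.2847.
(a) Free chlorine required for 2.67 ppm HOCl: 2.67 / 0.2847 = 9.377 ppm.
(a) FC to add: 9.377 − 0.7 = 8.677 mg/L as Cl₂.
(a) Cl₂ equivalent: 8.677 mg/L × 821,345 L = 7127 g.
(a) Product at 88.3% available Cl: 7127 / 0.883 = 8071 g.

(b) Volume: 58.5 m³ = 58,500 L.
(b) CYA to add: (61 − 26) = 35 mg/L × 58,500 L = 2048 g cyanuric acid.
(b) At 95% purity: 2048 / 0.95 = 2155 g product.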